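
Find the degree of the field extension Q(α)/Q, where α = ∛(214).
[Q(α):Q] = 3

The minimal polynomial of α is x^3 - 214, irreducible over Q since 214 is not a perfect cube (so x^3 - 214 has no rational root). Hence [Q(α):Q] = deg(m_α) = 3.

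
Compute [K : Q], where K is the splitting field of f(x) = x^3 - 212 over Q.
[K : Q] = 6

The roots of x^3 - 212 are ∛212, ω∛212, ω^2∛212 where ω = e^(2πi/3) is a primitive cube root of unity, so K = Q(∛212, ω). Now [Q(∛212):Q] = 3 (since 212 is not a perfect cube, x^3 - 212 is irreducible) and [Q(ω):Q] = 2. Both 2 and 3 divide [K:Q], and [K:Q] ≤ 3·2 = 6, so [K:Q] = 6. (Equivalently: Q(∛212) ⊂ R but ω ∉ R, so [K : Q(∛212)] = 2.)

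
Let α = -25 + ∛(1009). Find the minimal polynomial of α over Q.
m_α(x) = x^3 + 75x^2 + 1875x + 14616

Set β = α + 25 = ∛(1009), so β^3 = 1009. Then (α + 25)^3 - 1009 = 0, i.e. α is a root of g(x) = (x + 25)^3 - 1009 = x^3 + 75x^2 + 1875x + 14616. Since g(x) = h(x + 25) where h(x) = x^3 - 1009, and h is irreducible over Q (because 1009 is not a perfect cube, so h has no rational root, and a monic cubic with no rational root is irreducible), g is also irreducible (irreducibility is preserved under the substitution x → x + 25). Hence m_α(x) = x^3 + 75x^2 + 1875x + 14616.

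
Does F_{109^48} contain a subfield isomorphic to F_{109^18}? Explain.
No: F_{109^18} is not a subfield of F_{109^48}

F_{p^m} embeds in F_{p^n} iff m | n. Here 18 ∤ 48 (since 48 = 2·18 + 12 with remainder 12 ≠ 0), so F_{109^18} is not a subfield of F_{109^48}. Equivalently: if it were, the tower law would give 18 = [F_{109^18}:F_109] dividing [F_{109^48}:F_109] = 48, contradiction.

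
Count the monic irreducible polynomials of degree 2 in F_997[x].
There are 496506 monic irreducible polynomials of degree 2 over F_997

Each element of F_{997^2} that lies in no proper subfield is a root of exactly one monic irreducible of degree 2 over F_997, and each such polynomial has 2 distinct roots in F_{997^2}. By Möbius inversion the count is N_997(2) = (1/2) Σ_{d|2} μ(2/d) · 997^d = (1/2)(μ(2)·997^1 + μ(1)·997^2) = 993012/2 = 496506.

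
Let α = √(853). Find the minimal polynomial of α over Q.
m_α(x) = x^2 - 853

α satisfies α^2 - 853 = 0, so x^2 - 853 annihilates α. Since d = 853 is squarefree and ≠ 1, it is not a perfect square in Q, so x^2 - 853 has no rational root and is therefore irreducible over Q (a degree-2 polynomial over a field is irreducible iff it has no root). Hence m_α(x) = x^2 - 853.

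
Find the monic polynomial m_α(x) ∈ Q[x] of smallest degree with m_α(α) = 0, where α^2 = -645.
m_α(x) = x^2 + 645

α satisfies α^2 + 645 = 0, so x^2 + 645 annihilates α. Since d = -645 is squarefree and ≠ 1, it is not a perfect square in Q, so x^2 + 645 has no rational root and is therefore irreducible over Q (a degree-2 polynomial over a field is irreducible iff it has no root). Hence m_α(x) = x^2 + 645.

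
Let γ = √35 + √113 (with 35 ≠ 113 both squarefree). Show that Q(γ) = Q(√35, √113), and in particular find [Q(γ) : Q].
[Q(γ) : Q] = 4 (equivalently, Q(γ) = Q(√35, √113))

Obviously Q(γ) ⊆ Q(√35, √113), and [Q(√35, √113):Q] = 4 (since 35, 113 are distinct squarefree integers > 1 with 3955 not a perfect square). To show equality we compute the minimal polynomial of γ. From γ = √35 + √113: γ^2 = 35 + 2√(3955) + 113 = 148 + 2√(3955), so γ^2 - 148 = 2√(3955); squaring, (γ^2 - 148)^2 = 4·3955, i.e. γ^4 - 296γ^2 + 21904 - 15820 = 0, i.e. γ^4 - 296γ^2 + 6084 = 0. So γ is a root of x^4 - 296x^2 + 6084. This polynomial is irreducible over Q: it has no rational root (each ±√35 ± √113 is irrational), and any factorization into two quadratics over Q would force √(3955) ∈ Q (pairing opposite roots) or √35, √113 ∈ Q (other pairings), all impossible. Hence [Q(γ):Q] = 4 = [Q(√35, √113):Q], so Q(γ) = Q(√35, √113).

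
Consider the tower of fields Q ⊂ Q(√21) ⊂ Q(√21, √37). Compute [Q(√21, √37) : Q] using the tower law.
[Q(√21, √37) : Q] = 4

[Q(√21):Q] = 2 (min poly x^2 - 21, irreducible since 21 is squarefree > 1). For the top step, suppose √37 ∈ Q(√21), say √37 = c + d√21 with c, d ∈ Q. Squaring: 37 = c^2 + 21d^2 + 2cd√21. Since √21 ∉ Q this forces 2cd = 0. If d = 0 then √37 = c ∈ Q, contradicting 37 squarefree > 1. If c = 0 then 37 = 21d^2, so 21·37 = (21d)^2 is a perfect square in Q — but 21·37 = 777 is not a perfect square (since 21 and 37 are distinct squarefree integers). Contradiction. Hence √37 ∉ Q(√21), so x^2 - 37 stays irreducible over Q(√21) and [Q(√21, √37) : Q(√21)] = 2. By the tower law, [Q(√21, √37) : Q] = 2 · 2 = 4.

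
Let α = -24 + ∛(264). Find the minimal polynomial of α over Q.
m_α(x) = x^3 + 72x^2 + 1728x + 13560

Set β = α + 24 = ∛(264), so β^3 = 264. Then (α + 24)^3 - 264 = 0, i.e. α is a root of g(x) = (x + 24)^3 - 264 = x^3 + 72x^2 + 1728x + 13560. Since g(x) = h(x + 24) where h(x) = x^3 - 264, and h is irreducible over Q (because 264 is not a perfect cube, so h has no rational root, and a monic cubic with no rational root is irreducible), g is also irreducible (irreducibility is preserved under the substitution x → x + 24). Hence m_α(x) = x^3 + 72x^2 + 1728x + 13560.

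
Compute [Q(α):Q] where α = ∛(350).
[Q(α):Q] = 3

The minimal polynomial of α is x^3 - 350, irreducible over Q since 350 is not a perfect cube (so x^3 - 350 has no rational root). Hence [Q(α):Q] = deg(m_α) = 3.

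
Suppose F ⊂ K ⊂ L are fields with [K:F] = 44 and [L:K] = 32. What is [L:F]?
[L:F] = 1408

The tower law says that for any tower of field extensions F ⊂ K ⊂ L with finite degrees, [L:F] = [L:K] · [K:F]. Here this gives [L:F] = 32 · 44 = 1408.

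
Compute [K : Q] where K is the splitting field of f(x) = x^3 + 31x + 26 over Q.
[K : Q] = 6

By the rational root test, any rational root of the monic integer polynomial f(x) = x^3 + 31x + 26 must be an integer dividing the constant term 26, i.e. one of ±{1, 2, 13, 26}. Evaluating: f(1) = 58, f(-1) = -6, f(2) = 96, f(-2) = -44, f(13) = 2626, f(-13) = -2574, f(26) = 18408, f(-26) = -18356; none is 0, so f has no rational root and is therefore irreducible over Q (a cubic with no linear factor over a field is irreducible). For an irreducible cubic, the Galois group is A_3 or S_3 according as the discriminant disc(f) = -4a^3 - 27b^2 = -4·(31)^3 - 27·(26)^2 = -137416 is or is not a square in Q. Here disc(f) = -137416 is not a perfect square in Q, so the Galois group of f over Q is not contained in A_3 and must be all of S_3. The splitting field has degree |S_3| = 6 over Q, so [K : Q] = 6.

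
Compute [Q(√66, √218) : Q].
[Q(√66, √218) : Q] = 4

[Q(√66):Q] = 2 (min poly x^2 - 66, irreducible since 66 is squarefree > 1). For the top step, suppose √218 ∈ Q(√66), say √218 = c + d√66 with c, d ∈ Q. Squaring: 218 = c^2 + 66d^2 + 2cd√66. Since √66 ∉ Q this forces 2cd = 0. If d = 0 then √218 = c ∈ Q, contradicting 218 squarefree > 1. If c = 0 then 218 = 66d^2, so 66·218 = (66d)^2 is a perfect square in Q — but 66·218 = 14388 is not a perfect square (since 66 and 218 are distinct squarefree integers). Contradiction. Hence √218 ∉ Q(√66), so x^2 - 218 stays irreducible over Q(√66) and [Q(√66, √218) : Q(√66)] = 2. By the tower law, [Q(√66, √218) : Q] = 2 · 2 = 4.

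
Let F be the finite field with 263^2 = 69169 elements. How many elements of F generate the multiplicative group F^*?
There are φ(69168) = 20800 primitive elements

F_q^* is cyclic of order q - 1 = 69168. A cyclic group of order m has exactly φ(m) generators. Here m = 69168 = 2^4 · 3 · 11 · 131, so the number of primitive elements is φ(69168) = 20800.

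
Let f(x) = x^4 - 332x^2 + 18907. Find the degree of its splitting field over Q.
[K : Q] = 4

Solving the quadratic in x^2: x^2 = (332 ± √(332^2 - 4·18907))/2 = (332 ± √34596)/2 = (332 ± 186)/2, giving x^2 = 73 or x^2 = 259. So f(x) = (x^2 - 73)(x^2 - 259) and the roots of f are ±√73, ±√259. Hence the splitting field is K = Q(√73, √259). Since 73 and 259 are distinct squarefree integers > 1, their product 18907 is not a perfect square, so √259 ∉ Q(√73). By the tower law [K:Q] = [Q(√73,√259):Q(√73)] · [Q(√73):Q] = 2 · 2 = 4.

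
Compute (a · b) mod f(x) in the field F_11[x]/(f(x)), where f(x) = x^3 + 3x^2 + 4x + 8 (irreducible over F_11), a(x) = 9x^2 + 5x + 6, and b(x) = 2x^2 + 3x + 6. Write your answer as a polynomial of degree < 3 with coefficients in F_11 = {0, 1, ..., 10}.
a · b ≡ 5x^2 + 5x + 7 (mod f(x))

Multiply in F_11[x]: a(x)·b(x) = (9x^2 + 5x + 6)·(2x^2 + 3x + 6) = 7x^4 + 4x^3 + 4x^2 + 4x + 3. This has degree ≥ 3, so divide by f(x) over F_11: 7x^4 + 4x^3 + 4x^2 + 4x + 3 = (7x + 5)·(x^3 + 3x^2 + 4x + 8) + (5x^2 + 5x + 7). Hence a·b ≡ 5x^2 + 5x + 7 (mod f). (F_11[x]/(f) is a field with 11^3 = 1331 elements since f is irreducible of degree 3.)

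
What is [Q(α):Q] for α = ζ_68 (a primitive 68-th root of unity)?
[Q(α):Q] = 32

The minimal polynomial of ζ_68 over Q is the 68-th cyclotomic polynomial Φ_68(x), which is irreducible over Q and has degree φ(68) = 32. Hence [Q(α):Q] = φ(68) = 32.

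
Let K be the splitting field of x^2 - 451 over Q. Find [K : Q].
[K : Q] = 2

f(x) = x^2 - 451 factors as (x - √451)(x + √451). The splitting field is K = Q(√451). Since 451 is squarefree and > 1, it is not a perfect square, so x^2 - 451 is irreducible over Q and [Q(√451) : Q] = 2. Hence [K : Q] = 2.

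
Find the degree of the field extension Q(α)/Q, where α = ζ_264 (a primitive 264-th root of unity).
[Q(α):Q] = 80

The minimal polynomial of ζ_264 over Q is the 264-th cyclotomic polynomial Φ_264(x), which is irreducible over Q and has degree φ(264) = 80. Hence [Q(α):Q] = φ(264) = 80.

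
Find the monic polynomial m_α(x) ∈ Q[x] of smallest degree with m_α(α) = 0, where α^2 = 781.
m_α(x) = x^2 - 781

α satisfies α^2 - 781 = 0, so x^2 - 781 annihilates α. Since d = 781 is squarefree and ≠ 1, it is not a perfect square in Q, so x^2 - 781 has no rational root and is therefore irreducible over Q (a degree-2 polynomial over a field is irreducible iff it has no root). Hence m_α(x) = x^2 - 781.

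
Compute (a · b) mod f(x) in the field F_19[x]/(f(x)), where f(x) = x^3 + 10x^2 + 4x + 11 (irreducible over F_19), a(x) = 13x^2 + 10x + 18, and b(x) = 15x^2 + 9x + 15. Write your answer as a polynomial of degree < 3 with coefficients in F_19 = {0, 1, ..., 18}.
a · b ≡ 18x^2 + 16x + 11 (mod f(x))

Multiply in F_19[x]: a(x)·b(x) = (13x^2 + 10x + 18)·(15x^2 + 9x + 15) = 5x^4 + x^3 + 4x^2 + 8x + 4. This has degree ≥ 3, so divide by f(x) over F_19: 5x^4 + x^3 + 4x^2 + 8x + 4 = (5x + 8)·(x^3 + 10x^2 + 4x + 11) + (18x^2 + 16x + 11). Hence a·b ≡ 18x^2 + 16x + 11 (mod f). (F_19[x]/(f) is a field with 19^3 = 6859 elements since f is irreducible of degree 3.)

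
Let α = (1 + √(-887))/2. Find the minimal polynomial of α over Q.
m_α(x) = x^2 - x + 222

From 2α - 1 = √(-887), squaring gives (2α - 1)^2 = -887, i.e. 4α^2 - 4α + 1 = -887, so α^2 - α + (1 + 887)/4 = 0. Since -887 ≡ 1 (mod 4), (1 + 887)/4 = 222 ∈ Z. The polynomial x^2 - x + 222 has discriminant 1 - 4·(222) = -887, which is not a perfect square in Q (d = -887 is squarefree and ≠ 1), so x^2 - x + 222 is irreducible over Q. It is the minimal polynomial of α.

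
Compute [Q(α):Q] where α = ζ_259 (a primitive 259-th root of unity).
[Q(α):Q] = 216

The minimal polynomial of ζ_259 over Q is the 259-th cyclotomic polynomial Φ_259(x), which is irreducible over Q and has degree φ(259) = 216. Hence [Q(α):Q] = φ(259) = 216.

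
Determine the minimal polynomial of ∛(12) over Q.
m_α(x) = x^3 - 12

α satisfies α^3 = 12, so x^3 - 12 annihilates α. By the rational root test, a rational root p/q (in lowest terms) of x^3 - 12 would satisfy p^3 = 12 q^3, forcing q = 1 and p^3 = 12; but 12 is not a perfect cube, contradiction. A monic cubic over Q with no rational root is irreducible (any nontrivial factorization would include a linear factor). Hence x^3 - 12 is the minimal polynomial of α, and in particular [Q(α):Q] = 3.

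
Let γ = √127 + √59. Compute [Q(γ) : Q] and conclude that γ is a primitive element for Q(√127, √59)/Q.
[Q(γ) : Q] = 4 (equivalently, Q(γ) = Q(√127, √59))

Obviously Q(γ) ⊆ Q(√127, √59), and [Q(√127, √59):Q] = 4 (since 127, 59 are distinct squarefree integers > 1 with 7493 not a perfect square). To show equality we compute the minimal polynomial of γ. From γ = √127 + √59: γ^2 = 127 + 2√(7493) + 59 = 186 + 2√(7493), so γ^2 - 186 = 2√(7493); squaring, (γ^2 - 186)^2 = 4·7493, i.e. γ^4 - 372γ^2 + 34596 - 29972 = 0, i.e. γ^4 - 372γ^2 + 4624 = 0. So γ is a root of x^4 - 372x^2 + 4624. This polynomial is irreducible over Q: it has no rational root (each ±√127 ± √59 is irrational), and any factorization into two quadratics over Q would force √(7493) ∈ Q (pairing opposite roots) or √127, √59 ∈ Q (other pairings), all impossible. Hence [Q(γ):Q] = 4 = [Q(√127, √59):Q], so Q(γ) = Q(√127, √59).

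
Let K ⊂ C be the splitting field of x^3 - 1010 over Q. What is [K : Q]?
[K : Q] = 6

The roots of x^3 - 1010 are ∛1010, ω∛1010, ω^2∛1010 where ω = e^(2πi/3) is a primitive cube root of unity, so K = Q(∛1010, ω). Now [Q(∛1010):Q] = 3 (since 1010 is not a perfect cube, x^3 - 1010 is irreducible) and [Q(ω):Q] = 2. Both 2 and 3 divide [K:Q], and [K:Q] ≤ 3·2 = 6, so [K:Q] = 6. (Equivalently: Q(∛1010) ⊂ R but ω ∉ R, so [K : Q(∛1010)] = 2.)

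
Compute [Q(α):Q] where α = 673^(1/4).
[Q(α):Q] = 4

α is a root of x^4 - 673. By Eisenstein's criterion at the prime p = 673 (which divides the constant term 673 but p^2 = 452929 does not, since 673 is squarefree), x^4 - 673 is irreducible over Q. Hence [Q(α):Q] = 4.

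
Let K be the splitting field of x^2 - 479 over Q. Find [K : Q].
[K : Q] = 2

f(x) = x^2 - 479 factors as (x - √479)(x + √479). The splitting field is K = Q(√479). Since 479 is squarefree and > 1, it is not a perfect square, so x^2 - 479 is irreducible over Q and [Q(√479) : Q] = 2. Hence [K : Q] = 2.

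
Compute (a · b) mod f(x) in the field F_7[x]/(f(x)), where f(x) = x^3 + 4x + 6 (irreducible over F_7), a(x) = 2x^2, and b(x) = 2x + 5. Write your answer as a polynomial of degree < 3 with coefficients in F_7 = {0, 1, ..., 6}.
a · b ≡ 3x^2 + 5x + 4 (mod f(x))

Multiply in F_7[x]: a(x)·b(x) = (2x^2)·(2x + 5) = 4x^3 + 3x^2. This has degree ≥ 3, so divide by f(x) over F_7: 4x^3 + 3x^2 = (4)·(x^3 + 4x + 6) + (3x^2 + 5x + 4). Hence a·b ≡ 3x^2 + 5x + 4 (mod f). (F_7[x]/(f) is a field with 7^3 = 343 elements since f is irreducible of degree 3.)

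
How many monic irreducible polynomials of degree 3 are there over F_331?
There are 12088120 monic irreducible polynomials of degree 3 over F_331

Each element of F_{331^3} that lies in no proper subfield is a root of exactly one monic irreducible of degree 3 over F_331, and each such polynomial has 3 distinct roots in F_{331^3}. By Möbius inversion the count is N_331(3) = (1/3) Σ_{d|3} μ(3/d) · 331^d = (1/3)(μ(3)·331^1 + μ(1)·331^3) = 36264360/3 = 12088120.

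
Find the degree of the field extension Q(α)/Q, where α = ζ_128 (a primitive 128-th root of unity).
[Q(α):Q] = 64

The minimal polynomial of ζ_128 over Q is the 128-th cyclotomic polynomial Φ_128(x), which is irreducible over Q and has degree φ(128) = 64. Hence [Q(α):Q] = φ(128) = 64.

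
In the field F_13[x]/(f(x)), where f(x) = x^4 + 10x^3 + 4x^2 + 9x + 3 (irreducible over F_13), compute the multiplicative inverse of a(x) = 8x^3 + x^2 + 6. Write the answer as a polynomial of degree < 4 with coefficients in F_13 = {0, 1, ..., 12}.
a(x)^(-1) ≡ 12x^3 + 4x^2 + 12x + 3 (mod f(x))

Since f is irreducible over F_13, F_13[x]/(f) is a field and a(x) ≠ 0 has an inverse. Apply the extended Euclidean algorithm to f(x) and a(x) in F_13[x]: f(x) = (5x + 12)·a(x) + (5x^2 + 5x + 9);  a(x) = (12x + 9)·(5x^2 + 5x + 9) + (3x + 3);  (5x^2 + 5x + 9) = (6x)·(3x + 3) + (9). The last nonzero remainder is the constant 9 = gcd(f, a) in F_13. Back-substituting through the division chain expresses 9 = s(x)·a(x) + t(x)·f(x) with s(x) ≡ 4x^3 + 10x^2 + 4x + 1 (mod f), so (4x^3 + 10x^2 + 4x + 1)·a(x) ≡ 9 (mod f). Multiplying by 9^(-1) ≡ 3 in F_13 gives a(x)^(-1) ≡ 3·(4x^3 + 10x^2 + 4x + 1) ≡ 12x^3 + 4x^2 + 12x + 3 (mod f). Check: (8x^3 + x^2 + 6)·(12x^3 + 4x^2 + 12x + 3) = 5x^6 + 5x^5 + 9x^4 + 4x^3 + x^2 + 7x + 5 ≡ 1 (mod x^4 + 10x^3 + 4x^2 + 9x + 3).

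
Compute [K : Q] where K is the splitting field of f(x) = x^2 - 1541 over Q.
[K : Q] = 2

f(x) = x^2 - 1541 factors as (x - √1541)(x + √1541). The splitting field is K = Q(√1541). Since 1541 is squarefree and > 1, it is not a perfect square, so x^2 - 1541 is irreducible over Q and [Q(√1541) : Q] = 2. Hence [K : Q] = 2.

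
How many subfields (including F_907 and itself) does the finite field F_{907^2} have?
F_{907^2} has 2 subfields

The subfields of F_{p^n} are exactly the fields F_{p^d} for d | n (each is the fixed field of the unique index-d subgroup of Gal(F_{p^n}/F_p) ≅ Z/nZ). The divisors of n = 2 are {1, 2}, giving 2 subfields: F_{907^1}, F_{907^2}.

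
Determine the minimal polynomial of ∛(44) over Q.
m_α(x) = x^3 - 44

α satisfies α^3 = 44, so x^3 - 44 annihilates α. By the rational root test, a rational root p/q (in lowest terms) of x^3 - 44 would satisfy p^3 = 44 q^3, forcing q = 1 and p^3 = 44; but 44 is not a perfect cube, contradiction. A monic cubic over Q with no rational root is irreducible (any nontrivial factorization would include a linear factor). Hence x^3 - 44 is the minimal polynomial of α, and in particular [Q(α):Q] = 3.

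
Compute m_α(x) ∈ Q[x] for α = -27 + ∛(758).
m_α(x) = x^3 + 81x^2 + 2187x + 18925

Set β = α + 27 = ∛(758), so β^3 = 758. Then (α + 27)^3 - 758 = 0, i.e. α is a root of g(x) = (x + 27)^3 - 758 = x^3 + 81x^2 + 2187x + 18925. Since g(x) = h(x + 27) where h(x) = x^3 - 758, and h is irreducible over Q (because 758 is not a perfect cube, so h has no rational root, and a monic cubic with no rational root is irreducible), g is also irreducible (irreducibility is preserved under the substitution x → x + 27). Hence m_α(x) = x^3 + 81x^2 + 2187x + 18925.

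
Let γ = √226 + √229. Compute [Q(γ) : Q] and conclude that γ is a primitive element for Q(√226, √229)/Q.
[Q(γ) : Q] = 4 (equivalently, Q(γ) = Q(√226, √229))

Obviously Q(γ) ⊆ Q(√226, √229), and [Q(√226, √229):Q] = 4 (since 226, 229 are distinct squarefree integers > 1 with 51754 not a perfect square). To show equality we compute the minimal polynomial of γ. From γ = √226 + √229: γ^2 = 226 + 2√(51754) + 229 = 455 + 2√(51754), so γ^2 - 455 = 2√(51754); squaring, (γ^2 - 455)^2 = 4·51754, i.e. γ^4 - 910γ^2 + 207025 - 207016 = 0, i.e. γ^4 - 910γ^2 + 9 = 0. So γ is a root of x^4 - 910x^2 + 9. This polynomial is irreducible over Q: it has no rational root (each ±√226 ± √229 is irrational), and any factorization into two quadratics over Q would force √(51754) ∈ Q (pairing opposite roots) or √226, √229 ∈ Q (other pairings), all impossible. Hence [Q(γ):Q] = 4 = [Q(√226, √229):Q], so Q(γ) = Q(√226, √229).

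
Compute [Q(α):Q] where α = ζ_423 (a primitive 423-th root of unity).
[Q(α):Q] = 276

The minimal polynomial of ζ_423 over Q is the 423-th cyclotomic polynomial Φ_423(x), which is irreducible over Q and has degree φ(423) = 276. Hence [Q(α):Q] = φ(423) = 276.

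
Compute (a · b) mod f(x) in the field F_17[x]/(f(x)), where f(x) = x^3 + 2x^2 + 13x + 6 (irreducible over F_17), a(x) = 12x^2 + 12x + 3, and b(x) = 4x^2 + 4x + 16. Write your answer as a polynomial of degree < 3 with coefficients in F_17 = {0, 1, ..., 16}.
a · b ≡ 2x^2 + x + 14 (mod f(x))

Multiply in F_17[x]: a(x)·b(x) = (12x^2 + 12x + 3)·(4x^2 + 4x + 16) = 14x^4 + 11x^3 + 14x^2 + 14. This has degree ≥ 3, so divide by f(x) over F_17: 14x^4 + 11x^3 + 14x^2 + 14 = (14x)·(x^3 + 2x^2 + 13x + 6) + (2x^2 + x + 14). Hence a·b ≡ 2x^2 + x + 14 (mod f). (F_17[x]/(f) is a field with 17^3 = 4913 elements since f is irreducible of degree 3.)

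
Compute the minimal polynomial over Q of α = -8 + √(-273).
m_α(x) = x^2 + 16x + 337

From α + 8 = √(-273), squaring gives (α + 8)^2 = -273, i.e. α^2 + 16α + 64 = -273, so α^2 + 16α + 337 = 0. The discriminant of x^2 + 16x + 337 is (16)^2 - 4·(337) = 256 - 1348 = -1092, and 4·(-273) is not a perfect square in Q since -273 is squarefree and ≠ 1. Hence x^2 + 16x + 337 is irreducible over Q and is the minimal polynomial of α.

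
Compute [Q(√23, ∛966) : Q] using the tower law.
[Q(√23, ∛966) : Q] = 6

Let L = Q(√23, ∛966). Since Q(√23) ⊂ L and [Q(√23):Q] = 2, the tower law gives 2 | [L:Q]. Likewise Q(∛966) ⊂ L with [Q(∛966):Q] = 3 (because 966 is not a perfect cube), so 3 | [L:Q]. As gcd(2,3) = 1, [L:Q] is divisible by 6. Conversely L is generated over Q by √23 and ∛966, so [L:Q] ≤ 2·3 = 6. Therefore [Q(√23, ∛966) : Q] = 6.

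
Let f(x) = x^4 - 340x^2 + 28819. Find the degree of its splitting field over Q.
[K : Q] = 4

Solving the quadratic in x^2: x^2 = (340 ± √(340^2 - 4·28819))/2 = (340 ± √324)/2 = (340 ± 18)/2, giving x^2 = 179 or x^2 = 161. So f(x) = (x^2 - 179)(x^2 - 161) and the roots of f are ±√179, ±√161. Hence the splitting field is K = Q(√179, √161). Since 179 and 161 are distinct squarefree integers > 1, their product 28819 is not a perfect square, so √161 ∉ Q(√179). By the tower law [K:Q] = [Q(√179,√161):Q(√179)] · [Q(√179):Q] = 2 · 2 = 4.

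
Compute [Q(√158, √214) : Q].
[Q(√158, √214) : Q] = 4

[Q(√158):Q] = 2 (min poly x^2 - 158, irreducible since 158 is squarefree > 1). For the top step, suppose √214 ∈ Q(√158), say √214 = c + d√158 with c, d ∈ Q. Squaring: 214 = c^2 + 158d^2 + 2cd√158. Since √158 ∉ Q this forces 2cd = 0. If d = 0 then √214 = c ∈ Q, contradicting 214 squarefree > 1. If c = 0 then 214 = 158d^2, so 158·214 = (158d)^2 is a perfect square in Q — but 158·214 = 33812 is not a perfect square (since 158 and 214 are distinct squarefree integers). Contradiction. Hence √214 ∉ Q(√158), so x^2 - 214 stays irreducible over Q(√158) and [Q(√158, √214) : Q(√158)] = 2. By the tower law, [Q(√158, √214) : Q] = 2 · 2 = 4.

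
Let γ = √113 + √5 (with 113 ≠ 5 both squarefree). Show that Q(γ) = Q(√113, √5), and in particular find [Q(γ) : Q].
[Q(γ) : Q] = 4 (equivalently, Q(γ) = Q(√113, √5))

Obviously Q(γ) ⊆ Q(√113, √5), and [Q(√113, √5):Q] = 4 (since 113, 5 are distinct squarefree integers > 1 with 565 not a perfect square). To show equality we compute the minimal polynomial of γ. From γ = √113 + √5: γ^2 = 113 + 2√(565) + 5 = 118 + 2√(565), so γ^2 - 118 = 2√(565); squaring, (γ^2 - 118)^2 = 4·565, i.e. γ^4 - 236γ^2 + 13924 - 2260 = 0, i.e. γ^4 - 236γ^2 + 11664 = 0. So γ is a root of x^4 - 236x^2 + 11664. This polynomial is irreducible over Q: it has no rational root (each ±√113 ± √5 is irrational), and any factorization into two quadratics over Q would force √(565) ∈ Q (pairing opposite roots) or √113, √5 ∈ Q (other pairings), all impossible. Hence [Q(γ):Q] = 4 = [Q(√113, √5):Q], so Q(γ) = Q(√113, √5).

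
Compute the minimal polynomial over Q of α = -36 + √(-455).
m_α(x) = x^2 + 72x + 1751

From α + 36 = √(-455), squaring gives (α + 36)^2 = -455, i.e. α^2 + 72α + 1296 = -455, so α^2 + 72α + 1751 = 0. The discriminant of x^2 + 72x + 1751 is (72)^2 - 4·(1751) = 5184 - 7004 = -1820, and 4·(-455) is not a perfect square in Q since -455 is squarefree and ≠ 1. Hence x^2 + 72x + 1751 is irreducible over Q and is the minimal polynomial of α.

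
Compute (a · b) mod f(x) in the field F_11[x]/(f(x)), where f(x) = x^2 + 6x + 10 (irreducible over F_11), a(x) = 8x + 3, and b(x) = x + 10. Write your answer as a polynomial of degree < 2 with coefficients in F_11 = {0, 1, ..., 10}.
a · b ≡ 2x + 5 (mod f(x))

Multiply in F_11[x]: a(x)·b(x) = (8x + 3)·(x + 10) = 8x^2 + 6x + 8. This has degree ≥ 2, so divide by f(x) over F_11: 8x^2 + 6x + 8 = (8)·(x^2 + 6x + 10) + (2x + 5). Hence a·b ≡ 2x + 5 (mod f). (F_11[x]/(f) is a field with 11^2 = 121 elements since f is irreducible of degree 2.)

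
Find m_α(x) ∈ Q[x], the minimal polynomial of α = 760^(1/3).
m_α(x) = x^3 - 760

α satisfies α^3 = 760, so x^3 - 760 annihilates α. By the rational root test, a rational root p/q (in lowest terms) of x^3 - 760 would satisfy p^3 = 760 q^3, forcing q = 1 and p^3 = 760; but 760 is not a perfect cube, contradiction. A monic cubic over Q with no rational root is irreducible (any nontrivial factorization would include a linear factor). Hence x^3 - 760 is the minimal polynomial of α, and in particular [Q(α):Q] = 3.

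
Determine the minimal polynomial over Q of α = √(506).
m_α(x) = x^2 - 506

α satisfies α^2 - 506 = 0, so x^2 - 506 annihilates α. Since d = 506 is squarefree and ≠ 1, it is not a perfect square in Q, so x^2 - 506 has no rational root and is therefore irreducible over Q (a degree-2 polynomial over a field is irreducible iff it has no root). Hence m_α(x) = x^2 - 506.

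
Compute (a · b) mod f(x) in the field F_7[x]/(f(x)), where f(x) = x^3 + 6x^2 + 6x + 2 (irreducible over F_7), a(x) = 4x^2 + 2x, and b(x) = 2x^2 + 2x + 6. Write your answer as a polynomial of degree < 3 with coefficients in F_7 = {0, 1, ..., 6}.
a · b ≡ 2x + 2 (mod f(x))

Multiply in F_7[x]: a(x)·b(x) = (4x^2 + 2x)·(2x^2 + 2x + 6) = x^4 + 5x^3 + 5x. This has degree ≥ 3, so divide by f(x) over F_7: x^4 + 5x^3 + 5x = (x + 6)·(x^3 + 6x^2 + 6x + 2) + (2x + 2). Hence a·b ≡ 2x + 2 (mod f). (F_7[x]/(f) is a field with 7^3 = 343 elements since f is irreducible of degree 3.)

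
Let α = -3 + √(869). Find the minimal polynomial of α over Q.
m_α(x) = x^2 + 6x - 860

From α + 3 = √(869), squaring gives (α + 3)^2 = 869, i.e. α^2 + 6α + 9 = 869, so α^2 + 6α - 860 = 0. The discriminant of x^2 + 6x - 860 is (6)^2 - 4·(-860) = 36 + 3440 = 3476, and 4·(869) is not a perfect square in Q since 869 is squarefree and ≠ 1. Hence x^2 + 6x - 860 is irreducible over Q and is the minimal polynomial of α.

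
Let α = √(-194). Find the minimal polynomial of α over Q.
m_α(x) = x^2 + 194

α satisfies α^2 + 194 = 0, so x^2 + 194 annihilates α. Since d = -194 is squarefree and ≠ 1, it is not a perfect square in Q, so x^2 + 194 has no rational root and is therefore irreducible over Q (a degree-2 polynomial over a field is irreducible iff it has no root). Hence m_α(x) = x^2 + 194.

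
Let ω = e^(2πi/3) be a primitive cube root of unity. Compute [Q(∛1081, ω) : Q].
[Q(∛1081, ω) : Q] = 6

[Q(∛1081):Q] = 3 (min poly x^3 - 1081, irreducible since 1081 is not a perfect cube). [Q(ω):Q] = 2 (min poly x^2 + x + 1). Since Q(∛1081) ⊂ R and ω ∉ R, we have ω ∉ Q(∛1081), so x^2 + x + 1 remains irreducible over Q(∛1081) and [Q(∛1081, ω) : Q(∛1081)] = 2. By the tower law, [Q(∛1081, ω) : Q] = 3 · 2 = 6. (In fact Q(∛1081, ω) is the splitting field of x^3 - 1081 over Q.)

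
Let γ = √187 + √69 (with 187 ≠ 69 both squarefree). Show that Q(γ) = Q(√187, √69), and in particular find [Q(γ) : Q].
[Q(γ) : Q] = 4 (equivalently, Q(γ) = Q(√187, √69))

Obviously Q(γ) ⊆ Q(√187, √69), and [Q(√187, √69):Q] = 4 (since 187, 69 are distinct squarefree integers > 1 with 12903 not a perfect square). To show equality we compute the minimal polynomial of γ. From γ = √187 + √69: γ^2 = 187 + 2√(12903) + 69 = 256 + 2√(12903), so γ^2 - 256 = 2√(12903); squaring, (γ^2 - 256)^2 = 4·12903, i.e. γ^4 - 512γ^2 + 65536 - 51612 = 0, i.e. γ^4 - 512γ^2 + 13924 = 0. So γ is a root of x^4 - 512x^2 + 13924. This polynomial is irreducible over Q: it has no rational root (each ±√187 ± √69 is irrational), and any factorization into two quadratics over Q would force √(12903) ∈ Q (pairing opposite roots) or √187, √69 ∈ Q (other pairings), all impossible. Hence [Q(γ):Q] = 4 = [Q(√187, √69):Q], so Q(γ) = Q(√187, √69).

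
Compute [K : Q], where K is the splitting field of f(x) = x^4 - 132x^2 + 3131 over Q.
[K : Q] = 4

Solving the quadratic in x^2: x^2 = (132 ± √(132^2 - 4·3131))/2 = (132 ± √4900)/2 = (132 ± 70)/2, giving x^2 = 101 or x^2 = 31. So f(x) = (x^2 - 101)(x^2 - 31) and the roots of f are ±√101, ±√31. Hence the splitting field is K = Q(√101, √31). Since 101 and 31 are distinct squarefree integers > 1, their product 3131 is not a perfect square, so √31 ∉ Q(√101). By the tower law [K:Q] = [Q(√101,√31):Q(√101)] · [Q(√101):Q] = 2 · 2 = 4.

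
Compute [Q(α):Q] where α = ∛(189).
[Q(α):Q] = 3

The minimal polynomial of α is x^3 - 189, irreducible over Q since 189 is not a perfect cube (so x^3 - 189 has no rational root). Hence [Q(α):Q] = deg(m_α) = 3.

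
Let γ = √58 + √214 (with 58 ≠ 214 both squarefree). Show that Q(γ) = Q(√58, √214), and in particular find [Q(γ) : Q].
[Q(γ) : Q] = 4 (equivalently, Q(γ) = Q(√58, √214))

Obviously Q(γ) ⊆ Q(√58, √214), and [Q(√58, √214):Q] = 4 (since 58, 214 are distinct squarefree integers > 1 with 12412 not a perfect square). To show equality we compute the minimal polynomial of γ. From γ = √58 + √214: γ^2 = 58 + 2√(12412) + 214 = 272 + 2√(12412), so γ^2 - 272 = 2√(12412); squaring, (γ^2 - 272)^2 = 4·12412, i.e. γ^4 - 544γ^2 + 73984 - 49648 = 0, i.e. γ^4 - 544γ^2 + 24336 = 0. So γ is a root of x^4 - 544x^2 + 24336. This polynomial is irreducible over Q: it has no rational root (each ±√58 ± √214 is irrational), and any factorization into two quadratics over Q would force √(12412) ∈ Q (pairing opposite roots) or √58, √214 ∈ Q (other pairings), all impossible. Hence [Q(γ):Q] = 4 = [Q(√58, √214):Q], so Q(γ) = Q(√58, √214).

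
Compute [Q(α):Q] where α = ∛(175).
[Q(α):Q] = 3

The minimal polynomial of α is x^3 - 175, irreducible over Q since 175 is not a perfect cube (so x^3 - 175 has no rational root). Hence [Q(α):Q] = deg(m_α) = 3.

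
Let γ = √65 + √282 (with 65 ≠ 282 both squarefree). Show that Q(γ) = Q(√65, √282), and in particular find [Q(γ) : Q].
[Q(γ) : Q] = 4 (equivalently, Q(γ) = Q(√65, √282))

Obviously Q(γ) ⊆ Q(√65, √282), and [Q(√65, √282):Q] = 4 (since 65, 282 are distinct squarefree integers > 1 with 18330 not a perfect square). To show equality we compute the minimal polynomial of γ. From γ = √65 + √282: γ^2 = 65 + 2√(18330) + 282 = 347 + 2√(18330), so γ^2 - 347 = 2√(18330); squaring, (γ^2 - 347)^2 = 4·18330, i.e. γ^4 - 694γ^2 + 120409 - 73320 = 0, i.e. γ^4 - 694γ^2 + 47089 = 0. So γ is a root of x^4 - 694x^2 + 47089. This polynomial is irreducible over Q: it has no rational root (each ±√65 ± √282 is irrational), and any factorization into two quadratics over Q would force √(18330) ∈ Q (pairing opposite roots) or √65, √282 ∈ Q (other pairings), all impossible. Hence [Q(γ):Q] = 4 = [Q(√65, √282):Q], so Q(γ) = Q(√65, √282).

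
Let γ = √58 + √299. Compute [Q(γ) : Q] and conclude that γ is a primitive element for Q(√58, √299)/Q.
[Q(γ) : Q] = 4 (equivalently, Q(γ) = Q(√58, √299))

Obviously Q(γ) ⊆ Q(√58, √299), and [Q(√58, √299):Q] = 4 (since 58, 299 are distinct squarefree integers > 1 with 17342 not a perfect square). To show equality we compute the minimal polynomial of γ. From γ = √58 + √299: γ^2 = 58 + 2√(17342) + 299 = 357 + 2√(17342), so γ^2 - 357 = 2√(17342); squaring, (γ^2 - 357)^2 = 4·17342, i.e. γ^4 - 714γ^2 + 127449 - 69368 = 0, i.e. γ^4 - 714γ^2 + 58081 = 0. So γ is a root of x^4 - 714x^2 + 58081. This polynomial is irreducible over Q: it has no rational root (each ±√58 ± √299 is irrational), and any factorization into two quadratics over Q would force √(17342) ∈ Q (pairing opposite roots) or √58, √299 ∈ Q (other pairings), all impossible. Hence [Q(γ):Q] = 4 = [Q(√58, √299):Q], so Q(γ) = Q(√58, √299).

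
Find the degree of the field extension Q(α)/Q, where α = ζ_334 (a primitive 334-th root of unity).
[Q(α):Q] = 166

The minimal polynomial of ζ_334 over Q is the 334-th cyclotomic polynomial Φ_334(x), which is irreducible over Q and has degree φ(334) = 166. Hence [Q(α):Q] = φ(334) = 166.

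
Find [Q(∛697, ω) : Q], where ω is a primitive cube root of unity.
[Q(∛697, ω) : Q] = 6

[Q(∛697):Q] = 3 (min poly x^3 - 697, irreducible since 697 is not a perfect cube). [Q(ω):Q] = 2 (min poly x^2 + x + 1). Since Q(∛697) ⊂ R and ω ∉ R, we have ω ∉ Q(∛697), so x^2 + x + 1 remains irreducible over Q(∛697) and [Q(∛697, ω) : Q(∛697)] = 2. By the tower law, [Q(∛697, ω) : Q] = 3 · 2 = 6. (In fact Q(∛697, ω) is the splitting field of x^3 - 697 over Q.)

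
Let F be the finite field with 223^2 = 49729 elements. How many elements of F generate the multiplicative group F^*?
There are φ(49728) = 13824 primitive elements

F_q^* is cyclic of order q - 1 = 49728. A cyclic group of order m has exactly φ(m) generators. Here m = 49728 = 2^6 · 3 · 7 · 37, so the number of primitive elements is φ(49728) = 13824.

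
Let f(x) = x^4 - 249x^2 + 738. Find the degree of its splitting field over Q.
[K : Q] = 4

Solving the quadratic in x^2: x^2 = (249 ± √(249^2 - 4·738))/2 = (249 ± √59049)/2 = (249 ± 243)/2, giving x^2 = 246 or x^2 = 3. So f(x) = (x^2 - 246)(x^2 - 3) and the roots of f are ±√246, ±√3. Hence the splitting field is K = Q(√246, √3). Since 246 and 3 are distinct squarefree integers > 1, their product 738 is not a perfect square, so √3 ∉ Q(√246). By the tower law [K:Q] = [Q(√246,√3):Q(√246)] · [Q(√246):Q] = 2 · 2 = 4.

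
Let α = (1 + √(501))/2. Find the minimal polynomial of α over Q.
m_α(x) = x^2 - x - 125

From 2α - 1 = √(501), squaring gives (2α - 1)^2 = 501, i.e. 4α^2 - 4α + 1 = 501, so α^2 - α + (1 - 501)/4 = 0. Since 501 ≡ 1 (mod 4), (1 - 501)/4 = -125 ∈ Z. The polynomial x^2 - x - 125 has discriminant 1 - 4·(-125) = 501, which is not a perfect square in Q (d = 501 is squarefree and ≠ 1), so x^2 - x - 125 is irreducible over Q. It is the minimal polynomial of α.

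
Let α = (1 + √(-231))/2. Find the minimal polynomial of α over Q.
m_α(x) = x^2 - x + 58

From 2α - 1 = √(-231), squaring gives (2α - 1)^2 = -231, i.e. 4α^2 - 4α + 1 = -231, so α^2 - α + (1 + 231)/4 = 0. Since -231 ≡ 1 (mod 4), (1 + 231)/4 = 58 ∈ Z. The polynomial x^2 - x + 58 has discriminant 1 - 4·(58) = -231, which is not a perfect square in Q (d = -231 is squarefree and ≠ 1), so x^2 - x + 58 is irreducible over Q. It is the minimal polynomial of α.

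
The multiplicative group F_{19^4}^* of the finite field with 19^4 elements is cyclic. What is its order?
|F_{19^4}^*| = 130320

F_{19^4} has 19^4 = 130321 elements; its multiplicative group consists of all nonzero elements, so |F_{19^4}^*| = 130321 - 1 = 130320. (It is cyclic since any finite subgroup of the multiplicative group of a field is cyclic.)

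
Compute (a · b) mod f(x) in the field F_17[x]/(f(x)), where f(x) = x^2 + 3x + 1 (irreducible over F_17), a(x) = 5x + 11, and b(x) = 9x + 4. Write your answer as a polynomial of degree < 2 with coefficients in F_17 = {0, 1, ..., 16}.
a · b ≡ x + 16 (mod f(x))

Multiply in F_17[x]: a(x)·b(x) = (5x + 11)·(9x + 4) = 11x^2 + 10. This has degree ≥ 2, so divide by f(x) over F_17: 11x^2 + 10 = (11)·(x^2 + 3x + 1) + (x + 16). Hence a·b ≡ x + 16 (mod f). (F_17[x]/(f) is a field with 17^2 = 289 elements since f is irreducible of degree 2.)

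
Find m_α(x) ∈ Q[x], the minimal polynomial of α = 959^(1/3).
m_α(x) = x^3 - 959

α satisfies α^3 = 959, so x^3 - 959 annihilates α. By the rational root test, a rational root p/q (in lowest terms) of x^3 - 959 would satisfy p^3 = 959 q^3, forcing q = 1 and p^3 = 959; but 959 is not a perfect cube, contradiction. A monic cubic over Q with no rational root is irreducible (any nontrivial factorization would include a linear factor). Hence x^3 - 959 is the minimal polynomial of α, and in particular [Q(α):Q] = 3.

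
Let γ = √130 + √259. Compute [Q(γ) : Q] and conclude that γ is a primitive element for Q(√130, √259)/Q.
[Q(γ) : Q] = 4 (equivalently, Q(γ) = Q(√130, √259))

Obviously Q(γ) ⊆ Q(√130, √259), and [Q(√130, √259):Q] = 4 (since 130, 259 are distinct squarefree integers > 1 with 33670 not a perfect square). To show equality we compute the minimal polynomial of γ. From γ = √130 + √259: γ^2 = 130 + 2√(33670) + 259 = 389 + 2√(33670), so γ^2 - 389 = 2√(33670); squaring, (γ^2 - 389)^2 = 4·33670, i.e. γ^4 - 778γ^2 + 151321 - 134680 = 0, i.e. γ^4 - 778γ^2 + 16641 = 0. So γ is a root of x^4 - 778x^2 + 16641. This polynomial is irreducible over Q: it has no rational root (each ±√130 ± √259 is irrational), and any factorization into two quadratics over Q would force √(33670) ∈ Q (pairing opposite roots) or √130, √259 ∈ Q (other pairings), all impossible. Hence [Q(γ):Q] = 4 = [Q(√130, √259):Q], so Q(γ) = Q(√130, √259).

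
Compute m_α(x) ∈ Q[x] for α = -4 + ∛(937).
m_α(x) = x^3 + 12x^2 + 48x - 873

Set β = α + 4 = ∛(937), so β^3 = 937. Then (α + 4)^3 - 937 = 0, i.e. α is a root of g(x) = (x + 4)^3 - 937 = x^3 + 12x^2 + 48x - 873. Since g(x) = h(x + 4) where h(x) = x^3 - 937, and h is irreducible over Q (because 937 is not a perfect cube, so h has no rational root, and a monic cubic with no rational root is irreducible), g is also irreducible (irreducibility is preserved under the substitution x → x + 4). Hence m_α(x) = x^3 + 12x^2 + 48x - 873.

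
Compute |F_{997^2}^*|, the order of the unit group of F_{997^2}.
|F_{997^2}^*| = 994008

F_{997^2} has 997^2 = 994009 elements; its multiplicative group consists of all nonzero elements, so |F_{997^2}^*| = 994009 - 1 = 994008. (It is cyclic since any finite subgroup of the multiplicative group of a field is cyclic.)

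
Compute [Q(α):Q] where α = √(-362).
[Q(α):Q] = 2

[Q(α):Q] equals the degree of the minimal polynomial of α. Here α^2 = -362 and x^2 + 362 is irreducible (d = -362 is squarefree, ≠ 1, hence not a square), so deg(m_α) = 2. Thus [Q(α):Q] = 2.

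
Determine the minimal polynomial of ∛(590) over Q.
m_α(x) = x^3 - 590

α satisfies α^3 = 590, so x^3 - 590 annihilates α. By the rational root test, a rational root p/q (in lowest terms) of x^3 - 590 would satisfy p^3 = 590 q^3, forcing q = 1 and p^3 = 590; but 590 is not a perfect cube, contradiction. A monic cubic over Q with no rational root is irreducible (any nontrivial factorization would include a linear factor). Hence x^3 - 590 is the minimal polynomial of α, and in particular [Q(α):Q] = 3.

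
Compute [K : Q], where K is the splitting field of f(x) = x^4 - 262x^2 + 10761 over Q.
[K : Q] = 4

Solving the quadratic in x^2: x^2 = (262 ± √(262^2 - 4·10761))/2 = (262 ± √25600)/2 = (262 ± 160)/2, giving x^2 = 211 or x^2 = 51. So f(x) = (x^2 - 211)(x^2 - 51) and the roots of f are ±√211, ±√51. Hence the splitting field is K = Q(√211, √51). Since 211 and 51 are distinct squarefree integers > 1, their product 10761 is not a perfect square, so √51 ∉ Q(√211). By the tower law [K:Q] = [Q(√211,√51):Q(√211)] · [Q(√211):Q] = 2 · 2 = 4.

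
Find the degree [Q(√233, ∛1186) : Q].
[Q(√233, ∛1186) : Q] = 6

Let L = Q(√233, ∛1186). Since Q(√233) ⊂ L and [Q(√233):Q] = 2, the tower law gives 2 | [L:Q]. Likewise Q(∛1186) ⊂ L with [Q(∛1186):Q] = 3 (because 1186 is not a perfect cube), so 3 | [L:Q]. As gcd(2,3) = 1, [L:Q] is divisible by 6. Conversely L is generated over Q by √233 and ∛1186, so [L:Q] ≤ 2·3 = 6. Therefore [Q(√233, ∛1186) : Q] = 6.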